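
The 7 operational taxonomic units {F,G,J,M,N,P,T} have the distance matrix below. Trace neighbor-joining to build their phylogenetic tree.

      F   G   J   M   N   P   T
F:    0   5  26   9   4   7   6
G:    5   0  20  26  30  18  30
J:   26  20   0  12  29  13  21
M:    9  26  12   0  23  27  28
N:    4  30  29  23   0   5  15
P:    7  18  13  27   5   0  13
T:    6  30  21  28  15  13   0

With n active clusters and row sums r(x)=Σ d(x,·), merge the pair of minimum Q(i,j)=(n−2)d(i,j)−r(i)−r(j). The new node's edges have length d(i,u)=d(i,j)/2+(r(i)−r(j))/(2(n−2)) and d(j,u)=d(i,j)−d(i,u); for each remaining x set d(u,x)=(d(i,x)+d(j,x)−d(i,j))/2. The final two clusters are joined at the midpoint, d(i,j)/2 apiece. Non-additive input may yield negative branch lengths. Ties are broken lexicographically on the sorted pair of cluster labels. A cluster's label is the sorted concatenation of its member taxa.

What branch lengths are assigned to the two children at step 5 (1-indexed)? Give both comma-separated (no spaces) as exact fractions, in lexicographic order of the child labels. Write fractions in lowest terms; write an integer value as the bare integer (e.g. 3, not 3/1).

47/16,53/16

iteration 1: select J,M (d=12, Q=-186); attach at lengths (28/5, 32/5); label the merged cluster JM
  updated: d(F,JM)=23/2, d(G,JM)=17, d(JM,N)=20, d(JM,P)=14, d(JM,T)=37/2
iteration 2: select F,G (d=5, Q=-227/2); attach at lengths (-93/16, 173/16); label the merged cluster FG
  updated: d(FG,JM)=47/4, d(FG,N)=29/2, d(FG,P)=10, d(FG,T)=31/2
iteration 3: select N,P (d=5, Q=-163/2); attach at lengths (55/12, 5/12); label the merged cluster NP
  updated: d(FG,NP)=39/4, d(JM,NP)=29/2, d(NP,T)=23/2
iteration 4: select FG,JM (d=47/4, Q=-233/4); attach at lengths (63/16, 125/16); label the merged cluster FGJM
  updated: d(FGJM,NP)=25/4, d(FGJM,T)=89/8
iteration 5: select FGJM,NP (d=25/4, Q=-231/8); attach at lengths (47/16, 53/16); label the merged cluster FGJMNP
  updated: d(FGJMNP,T)=131/16
iteration 6: select FGJMNP,T (d=131/16); attach at lengths (131/32, 131/32); label the merged cluster FGJMNPT
final tree: ((((F:-93/16,G:173/16):63/16,(J:28/5,M:32/5):125/16):47/16,(N:55/12,P:5/12):53/16):131/32,T:131/32)
total length: 771/16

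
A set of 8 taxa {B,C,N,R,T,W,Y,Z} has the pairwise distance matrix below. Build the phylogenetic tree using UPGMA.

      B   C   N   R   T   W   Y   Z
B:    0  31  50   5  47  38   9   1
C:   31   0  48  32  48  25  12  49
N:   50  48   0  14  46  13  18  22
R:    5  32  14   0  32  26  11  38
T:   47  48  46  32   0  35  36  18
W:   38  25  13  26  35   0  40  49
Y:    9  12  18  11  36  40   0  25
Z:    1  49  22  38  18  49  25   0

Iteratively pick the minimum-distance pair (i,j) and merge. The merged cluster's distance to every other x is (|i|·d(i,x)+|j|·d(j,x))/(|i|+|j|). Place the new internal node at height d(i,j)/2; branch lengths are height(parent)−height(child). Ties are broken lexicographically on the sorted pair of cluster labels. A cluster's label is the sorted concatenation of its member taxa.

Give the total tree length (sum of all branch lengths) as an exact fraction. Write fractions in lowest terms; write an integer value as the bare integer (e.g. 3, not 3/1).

step 1: merge (B,Z) at d=1; branch lengths B→1/2, Z→1/2; new cluster BZ
  updated: d(BZ,C)=40, d(BZ,N)=36, d(BZ,R)=43/2, d(BZ,T)=65/2, d(BZ,W)=87/2, d(BZ,Y)=17
step 2: merge (R,Y) at d=11; branch lengths R→11/2, Y→11/2; new cluster RY
  updated: d(BZ,RY)=77/4, d(C,RY)=22, d(N,RY)=16, d(RY,T)=34, d(RY,W)=33
step 3: merge (N,W) at d=13; branch lengths N→13/2, W→13/2; new cluster NW
  updated: d(BZ,NW)=159/4, d(C,NW)=73/2, d(NW,RY)=49/2, d(NW,T)=81/2
step 4: merge (BZ,RY) at d=77/4; branch lengths BZ→73/8, RY→33/8; new cluster BRYZ
  updated: d(BRYZ,C)=31, d(BRYZ,NW)=257/8, d(BRYZ,T)=133/4
step 5: merge (BRYZ,C) at d=31; branch lengths BRYZ→47/8, C→31/2; new cluster BCRYZ
  updated: d(BCRYZ,NW)=33, d(BCRYZ,T)=181/5
step 6: merge (BCRYZ,NW) at d=33; branch lengths BCRYZ→1, NW→10; new cluster BCNRWYZ
  updated: d(BCNRWYZ,T)=262/7
step 7: merge (BCNRWYZ,T) at d=262/7; branch lengths BCNRWYZ→31/14, T→131/7; new cluster BCNRTWYZ
final tree: (((((B:1/2,Z:1/2):73/8,(R:11/2,Y:11/2):33/8):47/8,C:31/2):1,(N:13/2,W:13/2):10):31/14,T:131/7)
total length: 5127/56

5127/56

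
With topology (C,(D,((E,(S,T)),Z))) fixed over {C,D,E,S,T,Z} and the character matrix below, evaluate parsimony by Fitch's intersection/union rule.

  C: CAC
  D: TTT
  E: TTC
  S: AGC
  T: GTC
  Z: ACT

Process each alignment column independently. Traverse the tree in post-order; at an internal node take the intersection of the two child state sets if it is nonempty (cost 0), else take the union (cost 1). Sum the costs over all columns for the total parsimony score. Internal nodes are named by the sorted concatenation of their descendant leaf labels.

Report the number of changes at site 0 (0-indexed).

site 0, node ST: S={A} ∪ T={G} → {A,G} (+1)
site 0, node EST: E={T} ∪ ST={A,G} → {A,G,T} (+1)
site 0, node ESTZ: EST={A,G,T} ∩ Z={A} → {A} (+0)
site 0, node DESTZ: D={T} ∪ ESTZ={A} → {A,T} (+1)
site 0, node CDESTZ: C={C} ∪ DESTZ={A,T} → {A,C,T} (+1)
site 1, node ST: S={G} ∪ T={T} → {G,T} (+1)
site 1, node EST: E={T} ∩ ST={G,T} → {T} (+0)
site 1, node ESTZ: EST={T} ∪ Z={C} → {C,T} (+1)
site 1, node DESTZ: D={T} ∩ ESTZ={C,T} → {T} (+0)
site 1, node CDESTZ: C={A} ∪ DESTZ={T} → {A,T} (+1)
site 2, node ST: S={C} ∩ T={C} → {C} (+0)
site 2, node EST: E={C} ∩ ST={C} → {C} (+0)
site 2, node ESTZ: EST={C} ∪ Z={T} → {C,T} (+1)
site 2, node DESTZ: D={T} ∩ ESTZ={C,T} → {T} (+0)
site 2, node CDESTZ: C={C} ∪ DESTZ={T} → {C,T} (+1)
per-site changes: [4, 3, 2]; total = 9

4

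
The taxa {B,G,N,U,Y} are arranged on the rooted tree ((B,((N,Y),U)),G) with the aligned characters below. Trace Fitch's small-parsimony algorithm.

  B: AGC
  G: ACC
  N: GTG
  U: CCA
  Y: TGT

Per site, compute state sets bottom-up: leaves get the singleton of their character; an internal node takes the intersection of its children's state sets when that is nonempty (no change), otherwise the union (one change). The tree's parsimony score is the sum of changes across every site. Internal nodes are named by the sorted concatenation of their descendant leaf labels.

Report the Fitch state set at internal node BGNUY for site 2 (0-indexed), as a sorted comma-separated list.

C

[col 0] NY: children N:{G}, Y:{T} ∪→ {G,T}; cost 1
[col 0] NUY: children NY:{G,T}, U:{C} ∪→ {C,G,T}; cost 1
[col 0] BNUY: children B:{A}, NUY:{C,G,T} ∪→ {A,C,G,T}; cost 1
[col 0] BGNUY: children BNUY:{A,C,G,T}, G:{A} ∩→ {A}; cost 0
[col 1] NY: children N:{T}, Y:{G} ∪→ {G,T}; cost 1
[col 1] NUY: children NY:{G,T}, U:{C} ∪→ {C,G,T}; cost 1
[col 1] BNUY: children B:{G}, NUY:{C,G,T} ∩→ {G}; cost 0
[col 1] BGNUY: children BNUY:{G}, G:{C} ∪→ {C,G}; cost 1
[col 2] NY: children N:{G}, Y:{T} ∪→ {G,T}; cost 1
[col 2] NUY: children NY:{G,T}, U:{A} ∪→ {A,G,T}; cost 1
[col 2] BNUY: children B:{C}, NUY:{A,G,T} ∪→ {A,C,G,T}; cost 1
[col 2] BGNUY: children BNUY:{A,C,G,T}, G:{C} ∩→ {C}; cost 0
per-site changes: [3, 3, 3]; total = 9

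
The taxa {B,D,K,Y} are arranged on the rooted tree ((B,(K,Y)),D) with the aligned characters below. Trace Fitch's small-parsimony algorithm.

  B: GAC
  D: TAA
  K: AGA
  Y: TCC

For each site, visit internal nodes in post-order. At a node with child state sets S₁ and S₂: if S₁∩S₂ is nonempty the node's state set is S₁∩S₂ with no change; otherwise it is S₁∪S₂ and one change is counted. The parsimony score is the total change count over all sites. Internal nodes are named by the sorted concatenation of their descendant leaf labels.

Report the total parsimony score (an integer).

6

site 0, node KY: K={A} ∪ Y={T} → {A,T} (+1)
site 0, node BKY: B={G} ∪ KY={A,T} → {A,G,T} (+1)
site 0, node BDKY: BKY={A,G,T} ∩ D={T} → {T} (+0)
site 1, node KY: K={G} ∪ Y={C} → {C,G} (+1)
site 1, node BKY: B={A} ∪ KY={C,G} → {A,C,G} (+1)
site 1, node BDKY: BKY={A,C,G} ∩ D={A} → {A} (+0)
site 2, node KY: K={A} ∪ Y={C} → {A,C} (+1)
site 2, node BKY: B={C} ∩ KY={A,C} → {C} (+0)
site 2, node BDKY: BKY={C} ∪ D={A} → {A,C} (+1)
per-site changes: [2, 2, 2]; total = 6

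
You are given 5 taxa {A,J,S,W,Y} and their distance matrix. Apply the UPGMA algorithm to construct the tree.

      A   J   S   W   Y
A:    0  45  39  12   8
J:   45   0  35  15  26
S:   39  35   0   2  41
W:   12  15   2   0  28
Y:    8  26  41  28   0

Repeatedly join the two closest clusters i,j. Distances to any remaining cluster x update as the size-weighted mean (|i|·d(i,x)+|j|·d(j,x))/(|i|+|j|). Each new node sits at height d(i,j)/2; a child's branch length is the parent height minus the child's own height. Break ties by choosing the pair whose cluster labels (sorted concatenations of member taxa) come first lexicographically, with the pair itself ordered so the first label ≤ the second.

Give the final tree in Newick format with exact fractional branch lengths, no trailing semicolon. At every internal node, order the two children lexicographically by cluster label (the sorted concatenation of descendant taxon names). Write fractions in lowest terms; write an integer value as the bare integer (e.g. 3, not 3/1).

((A:4,Y:4):143/12,(J:25/2,(S:1,W:1):23/2):41/12)

step 1: merge (S,W) at d=2; branch lengths S→1, W→1; new cluster SW
  updated: d(A,SW)=51/2, d(J,SW)=25, d(SW,Y)=69/2
step 2: merge (A,Y) at d=8; branch lengths A→4, Y→4; new cluster AY
  updated: d(AY,J)=71/2, d(AY,SW)=30
step 3: merge (J,SW) at d=25; branch lengths J→25/2, SW→23/2; new cluster JSW
  updated: d(AY,JSW)=191/6
step 4: merge (AY,JSW) at d=191/6; branch lengths AY→143/12, JSW→41/12; new cluster AJSWY
final tree: ((A:4,Y:4):143/12,(J:25/2,(S:1,W:1):23/2):41/12)
total length: 148/3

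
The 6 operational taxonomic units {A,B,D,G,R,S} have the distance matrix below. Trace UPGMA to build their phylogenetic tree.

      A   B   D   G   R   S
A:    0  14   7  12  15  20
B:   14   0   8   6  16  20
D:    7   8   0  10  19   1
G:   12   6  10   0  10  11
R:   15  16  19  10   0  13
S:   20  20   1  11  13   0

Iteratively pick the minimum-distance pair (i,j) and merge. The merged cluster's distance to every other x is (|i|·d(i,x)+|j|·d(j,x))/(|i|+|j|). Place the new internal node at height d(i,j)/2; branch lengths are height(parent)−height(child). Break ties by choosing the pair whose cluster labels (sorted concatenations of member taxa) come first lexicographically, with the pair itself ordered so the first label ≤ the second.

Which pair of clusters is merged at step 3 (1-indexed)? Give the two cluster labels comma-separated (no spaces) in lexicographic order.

iteration 1: select D,S (d=1); attach at lengths (1/2, 1/2); label the merged cluster DS
  updated: d(A,DS)=27/2, d(B,DS)=14, d(DS,G)=21/2, d(DS,R)=16
iteration 2: select B,G (d=6); attach at lengths (3, 3); label the merged cluster BG
  updated: d(A,BG)=13, d(BG,DS)=49/4, d(BG,R)=13
iteration 3: select BG,DS (d=49/4); attach at lengths (25/8, 45/8); label the merged cluster BDGS
  updated: d(A,BDGS)=53/4, d(BDGS,R)=29/2
iteration 4: select A,BDGS (d=53/4); attach at lengths (53/8, 1/2); label the merged cluster ABDGS
  updated: d(ABDGS,R)=73/5
iteration 5: select ABDGS,R (d=73/5); attach at lengths (27/40, 73/10); label the merged cluster ABDGRS
final tree: ((A:53/8,((B:3,G:3):25/8,(D:1/2,S:1/2):45/8):1/2):27/40,R:73/10)
total length: 617/20

BG,DS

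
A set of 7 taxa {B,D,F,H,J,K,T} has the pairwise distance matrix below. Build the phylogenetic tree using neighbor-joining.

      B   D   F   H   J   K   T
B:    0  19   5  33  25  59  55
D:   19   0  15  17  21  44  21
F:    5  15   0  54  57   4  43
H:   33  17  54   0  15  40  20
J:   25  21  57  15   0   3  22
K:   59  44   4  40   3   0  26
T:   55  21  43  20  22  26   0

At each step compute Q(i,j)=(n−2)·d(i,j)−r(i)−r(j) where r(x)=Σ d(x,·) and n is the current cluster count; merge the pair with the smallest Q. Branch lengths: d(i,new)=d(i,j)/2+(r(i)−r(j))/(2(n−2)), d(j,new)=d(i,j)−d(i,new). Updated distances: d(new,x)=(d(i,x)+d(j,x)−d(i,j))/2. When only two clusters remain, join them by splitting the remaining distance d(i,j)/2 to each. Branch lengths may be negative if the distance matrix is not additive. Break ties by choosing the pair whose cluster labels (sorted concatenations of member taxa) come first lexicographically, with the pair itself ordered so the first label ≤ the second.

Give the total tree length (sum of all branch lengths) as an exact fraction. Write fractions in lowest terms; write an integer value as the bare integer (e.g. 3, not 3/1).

2203/32

step 1: merge (B,F) at d=5, Q=-349; branch lengths B→43/10, F→7/10; new cluster BF
  updated: d(BF,D)=29/2, d(BF,H)=41, d(BF,J)=77/2, d(BF,K)=29, d(BF,T)=93/2
step 2: merge (J,K) at d=3, Q=-459/2; branch lengths J→-61/16, K→109/16; new cluster JK
  updated: d(BF,JK)=129/4, d(D,JK)=31, d(H,JK)=26, d(JK,T)=45/2
step 3: merge (BF,D) at d=29/2, Q=-697/4; branch lengths BF→377/24, D→-29/24; new cluster BDF
  updated: d(BDF,H)=87/4, d(BDF,JK)=195/8, d(BDF,T)=53/2
step 4: merge (BDF,H) at d=87/4, Q=-775/8; branch lengths BDF→387/32, H→309/32; new cluster BDFH
  updated: d(BDFH,JK)=229/16, d(BDFH,T)=99/8
step 5: merge (BDFH,JK) at d=229/16, Q=-787/16; branch lengths BDFH→67/32, JK→391/32; new cluster BDFHJK
  updated: d(BDFHJK,T)=329/32
step 6: merge (BDFHJK,T) at d=329/32; branch lengths BDFHJK→329/64, T→329/64; new cluster BDFHJKT
final tree: (((((B:43/10,F:7/10):377/24,D:-29/24):387/32,H:309/32):67/32,(J:-61/16,K:109/16):391/32):329/64,T:329/64)
total length: 2203/32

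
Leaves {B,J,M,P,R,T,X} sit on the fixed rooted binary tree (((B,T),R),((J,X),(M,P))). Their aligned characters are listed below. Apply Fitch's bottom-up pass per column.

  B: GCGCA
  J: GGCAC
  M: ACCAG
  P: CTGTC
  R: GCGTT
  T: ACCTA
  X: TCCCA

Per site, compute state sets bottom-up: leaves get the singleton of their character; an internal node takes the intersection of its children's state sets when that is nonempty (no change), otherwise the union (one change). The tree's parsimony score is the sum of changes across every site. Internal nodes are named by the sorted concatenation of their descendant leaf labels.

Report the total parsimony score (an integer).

BT@0: {G} ∪ {A} = {A,G} (union, +1)
BRT@0: {A,G} ∩ {G} = {G} (intersection, +0)
JX@0: {G} ∪ {T} = {G,T} (union, +1)
MP@0: {A} ∪ {C} = {A,C} (union, +1)
JMPX@0: {G,T} ∪ {A,C} = {A,C,G,T} (union, +1)
BJMPRTX@0: {G} ∩ {A,C,G,T} = {G} (intersection, +0)
BT@1: {C} ∩ {C} = {C} (intersection, +0)
BRT@1: {C} ∩ {C} = {C} (intersection, +0)
JX@1: {G} ∪ {C} = {C,G} (union, +1)
MP@1: {C} ∪ {T} = {C,T} (union, +1)
JMPX@1: {C,G} ∩ {C,T} = {C} (intersection, +0)
BJMPRTX@1: {C} ∩ {C} = {C} (intersection, +0)
BT@2: {G} ∪ {C} = {C,G} (union, +1)
BRT@2: {C,G} ∩ {G} = {G} (intersection, +0)
JX@2: {C} ∩ {C} = {C} (intersection, +0)
MP@2: {C} ∪ {G} = {C,G} (union, +1)
JMPX@2: {C} ∩ {C,G} = {C} (intersection, +0)
BJMPRTX@2: {G} ∪ {C} = {C,G} (union, +1)
BT@3: {C} ∪ {T} = {C,T} (union, +1)
BRT@3: {C,T} ∩ {T} = {T} (intersection, +0)
JX@3: {A} ∪ {C} = {A,C} (union, +1)
MP@3: {A} ∪ {T} = {A,T} (union, +1)
JMPX@3: {A,C} ∩ {A,T} = {A} (intersection, +0)
BJMPRTX@3: {T} ∪ {A} = {A,T} (union, +1)
BT@4: {A} ∩ {A} = {A} (intersection, +0)
BRT@4: {A} ∪ {T} = {A,T} (union, +1)
JX@4: {C} ∪ {A} = {A,C} (union, +1)
MP@4: {G} ∪ {C} = {C,G} (union, +1)
JMPX@4: {A,C} ∩ {C,G} = {C} (intersection, +0)
BJMPRTX@4: {A,T} ∪ {C} = {A,C,T} (union, +1)
per-site changes: [4, 2, 3, 4, 4]; total = 17

17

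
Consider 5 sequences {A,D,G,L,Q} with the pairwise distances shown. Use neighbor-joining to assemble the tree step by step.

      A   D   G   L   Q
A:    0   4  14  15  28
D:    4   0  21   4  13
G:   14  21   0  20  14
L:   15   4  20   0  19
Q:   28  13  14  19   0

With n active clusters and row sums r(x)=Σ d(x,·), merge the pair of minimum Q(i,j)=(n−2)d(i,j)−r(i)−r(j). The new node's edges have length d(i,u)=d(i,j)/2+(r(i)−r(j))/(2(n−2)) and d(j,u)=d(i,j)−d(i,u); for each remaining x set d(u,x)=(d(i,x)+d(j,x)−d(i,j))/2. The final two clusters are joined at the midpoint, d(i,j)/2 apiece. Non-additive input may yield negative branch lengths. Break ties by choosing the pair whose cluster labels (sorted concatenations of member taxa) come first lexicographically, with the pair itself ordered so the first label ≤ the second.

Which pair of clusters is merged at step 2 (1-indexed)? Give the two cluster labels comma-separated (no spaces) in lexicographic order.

A,D

1. join G+Q (d=14, Q=-101) ⇒ GQ; edges |G|=37/6, |Q|=47/6
  updated: d(A,GQ)=14, d(D,GQ)=10, d(GQ,L)=25/2
2. join A+D (d=4, Q=-43) ⇒ AD; edges |A|=23/4, |D|=-7/4
  updated: d(AD,GQ)=10, d(AD,L)=15/2
3. join AD+GQ (d=10, Q=-30) ⇒ ADGQ; edges |AD|=5/2, |GQ|=15/2
  updated: d(ADGQ,L)=5
4. join ADGQ+L (d=5) ⇒ ADGLQ; edges |ADGQ|=5/2, |L|=5/2
final tree: (((A:23/4,D:-7/4):5/2,(G:37/6,Q:47/6):15/2):5/2,L:5/2)
total length: 33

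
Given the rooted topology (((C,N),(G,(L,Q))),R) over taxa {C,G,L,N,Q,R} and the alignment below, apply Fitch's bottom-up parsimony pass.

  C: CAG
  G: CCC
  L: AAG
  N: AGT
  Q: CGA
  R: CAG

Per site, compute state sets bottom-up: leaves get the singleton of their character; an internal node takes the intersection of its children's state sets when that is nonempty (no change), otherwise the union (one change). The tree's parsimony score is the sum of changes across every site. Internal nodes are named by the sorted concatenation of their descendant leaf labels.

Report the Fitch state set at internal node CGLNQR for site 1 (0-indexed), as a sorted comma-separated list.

site 0, node CN: C={C} ∪ N={A} → {A,C} (+1)
site 0, node LQ: L={A} ∪ Q={C} → {A,C} (+1)
site 0, node GLQ: G={C} ∩ LQ={A,C} → {C} (+0)
site 0, node CGLNQ: CN={A,C} ∩ GLQ={C} → {C} (+0)
site 0, node CGLNQR: CGLNQ={C} ∩ R={C} → {C} (+0)
site 1, node CN: C={A} ∪ N={G} → {A,G} (+1)
site 1, node LQ: L={A} ∪ Q={G} → {A,G} (+1)
site 1, node GLQ: G={C} ∪ LQ={A,G} → {A,C,G} (+1)
site 1, node CGLNQ: CN={A,G} ∩ GLQ={A,C,G} → {A,G} (+0)
site 1, node CGLNQR: CGLNQ={A,G} ∩ R={A} → {A} (+0)
site 2, node CN: C={G} ∪ N={T} → {G,T} (+1)
site 2, node LQ: L={G} ∪ Q={A} → {A,G} (+1)
site 2, node GLQ: G={C} ∪ LQ={A,G} → {A,C,G} (+1)
site 2, node CGLNQ: CN={G,T} ∩ GLQ={A,C,G} → {G} (+0)
site 2, node CGLNQR: CGLNQ={G} ∩ R={G} → {G} (+0)
per-site changes: [2, 3, 3]; total = 8

A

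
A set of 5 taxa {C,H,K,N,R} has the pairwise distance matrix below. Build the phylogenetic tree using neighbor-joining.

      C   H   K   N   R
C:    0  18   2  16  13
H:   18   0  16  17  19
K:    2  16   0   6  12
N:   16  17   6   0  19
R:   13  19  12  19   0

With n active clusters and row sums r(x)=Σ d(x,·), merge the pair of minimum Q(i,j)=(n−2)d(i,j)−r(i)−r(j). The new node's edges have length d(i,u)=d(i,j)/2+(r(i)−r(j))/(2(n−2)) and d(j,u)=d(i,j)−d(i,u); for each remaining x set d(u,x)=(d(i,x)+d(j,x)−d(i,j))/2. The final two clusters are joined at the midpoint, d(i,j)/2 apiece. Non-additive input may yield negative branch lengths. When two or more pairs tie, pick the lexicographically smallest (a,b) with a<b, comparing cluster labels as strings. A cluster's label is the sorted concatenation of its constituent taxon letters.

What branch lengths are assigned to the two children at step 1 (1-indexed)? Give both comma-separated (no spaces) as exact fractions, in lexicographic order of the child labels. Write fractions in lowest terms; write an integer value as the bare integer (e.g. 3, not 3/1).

19/6,-7/6

1. join C+K (d=2, Q=-79) ⇒ CK; edges |C|=19/6, |K|=-7/6
  updated: d(CK,H)=16, d(CK,N)=10, d(CK,R)=23/2
2. join CK+R (d=23/2, Q=-64) ⇒ CKR; edges |CK|=11/4, |R|=35/4
  updated: d(CKR,H)=47/4, d(CKR,N)=35/4
3. join CKR+H (d=47/4, Q=-75/2) ⇒ CHKR; edges |CKR|=7/4, |H|=10
  updated: d(CHKR,N)=7
4. join CHKR+N (d=7) ⇒ CHKNR; edges |CHKR|=7/2, |N|=7/2
final tree: ((((C:19/6,K:-7/6):11/4,R:35/4):7/4,H:10):7/2,N:7/2)
total length: 129/4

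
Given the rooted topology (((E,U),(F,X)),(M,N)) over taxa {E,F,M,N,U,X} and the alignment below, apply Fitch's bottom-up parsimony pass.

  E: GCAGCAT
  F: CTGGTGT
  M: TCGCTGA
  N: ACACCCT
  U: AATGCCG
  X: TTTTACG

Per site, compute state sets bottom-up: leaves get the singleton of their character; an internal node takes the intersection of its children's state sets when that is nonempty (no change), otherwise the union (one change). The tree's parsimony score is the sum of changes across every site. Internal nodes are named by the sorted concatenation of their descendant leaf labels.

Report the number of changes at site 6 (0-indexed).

site 0, node EU: E={G} ∪ U={A} → {A,G} (+1)
site 0, node FX: F={C} ∪ X={T} → {C,T} (+1)
site 0, node EFUX: EU={A,G} ∪ FX={C,T} → {A,C,G,T} (+1)
site 0, node MN: M={T} ∪ N={A} → {A,T} (+1)
site 0, node EFMNUX: EFUX={A,C,G,T} ∩ MN={A,T} → {A,T} (+0)
site 1, node EU: E={C} ∪ U={A} → {A,C} (+1)
site 1, node FX: F={T} ∩ X={T} → {T} (+0)
site 1, node EFUX: EU={A,C} ∪ FX={T} → {A,C,T} (+1)
site 1, node MN: M={C} ∩ N={C} → {C} (+0)
site 1, node EFMNUX: EFUX={A,C,T} ∩ MN={C} → {C} (+0)
site 2, node EU: E={A} ∪ U={T} → {A,T} (+1)
site 2, node FX: F={G} ∪ X={T} → {G,T} (+1)
site 2, node EFUX: EU={A,T} ∩ FX={G,T} → {T} (+0)
site 2, node MN: M={G} ∪ N={A} → {A,G} (+1)
site 2, node EFMNUX: EFUX={T} ∪ MN={A,G} → {A,G,T} (+1)
site 3, node EU: E={G} ∩ U={G} → {G} (+0)
site 3, node FX: F={G} ∪ X={T} → {G,T} (+1)
site 3, node EFUX: EU={G} ∩ FX={G,T} → {G} (+0)
site 3, node MN: M={C} ∩ N={C} → {C} (+0)
site 3, node EFMNUX: EFUX={G} ∪ MN={C} → {C,G} (+1)
site 4, node EU: E={C} ∩ U={C} → {C} (+0)
site 4, node FX: F={T} ∪ X={A} → {A,T} (+1)
site 4, node EFUX: EU={C} ∪ FX={A,T} → {A,C,T} (+1)
site 4, node MN: M={T} ∪ N={C} → {C,T} (+1)
site 4, node EFMNUX: EFUX={A,C,T} ∩ MN={C,T} → {C,T} (+0)
site 5, node EU: E={A} ∪ U={C} → {A,C} (+1)
site 5, node FX: F={G} ∪ X={C} → {C,G} (+1)
site 5, node EFUX: EU={A,C} ∩ FX={C,G} → {C} (+0)
site 5, node MN: M={G} ∪ N={C} → {C,G} (+1)
site 5, node EFMNUX: EFUX={C} ∩ MN={C,G} → {C} (+0)
site 6, node EU: E={T} ∪ U={G} → {G,T} (+1)
site 6, node FX: F={T} ∪ X={G} → {G,T} (+1)
site 6, node EFUX: EU={G,T} ∩ FX={G,T} → {G,T} (+0)
site 6, node MN: M={A} ∪ N={T} → {A,T} (+1)
site 6, node EFMNUX: EFUX={G,T} ∩ MN={A,T} → {T} (+0)
per-site changes: [4, 2, 4, 2, 3, 3, 3]; total = 21

3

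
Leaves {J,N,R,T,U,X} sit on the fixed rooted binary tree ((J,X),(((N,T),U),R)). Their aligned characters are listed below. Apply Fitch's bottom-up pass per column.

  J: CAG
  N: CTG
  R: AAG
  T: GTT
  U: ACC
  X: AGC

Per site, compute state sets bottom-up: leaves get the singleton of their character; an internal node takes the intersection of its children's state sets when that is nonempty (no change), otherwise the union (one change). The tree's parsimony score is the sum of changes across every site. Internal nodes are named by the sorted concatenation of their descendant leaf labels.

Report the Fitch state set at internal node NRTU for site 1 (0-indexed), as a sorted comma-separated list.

[col 0] JX: children J:{C}, X:{A} ∪→ {A,C}; cost 1
[col 0] NT: children N:{C}, T:{G} ∪→ {C,G}; cost 1
[col 0] NTU: children NT:{C,G}, U:{A} ∪→ {A,C,G}; cost 1
[col 0] NRTU: children NTU:{A,C,G}, R:{A} ∩→ {A}; cost 0
[col 0] JNRTUX: children JX:{A,C}, NRTU:{A} ∩→ {A}; cost 0
[col 1] JX: children J:{A}, X:{G} ∪→ {A,G}; cost 1
[col 1] NT: children N:{T}, T:{T} ∩→ {T}; cost 0
[col 1] NTU: children NT:{T}, U:{C} ∪→ {C,T}; cost 1
[col 1] NRTU: children NTU:{C,T}, R:{A} ∪→ {A,C,T}; cost 1
[col 1] JNRTUX: children JX:{A,G}, NRTU:{A,C,T} ∩→ {A}; cost 0
[col 2] JX: children J:{G}, X:{C} ∪→ {C,G}; cost 1
[col 2] NT: children N:{G}, T:{T} ∪→ {G,T}; cost 1
[col 2] NTU: children NT:{G,T}, U:{C} ∪→ {C,G,T}; cost 1
[col 2] NRTU: children NTU:{C,G,T}, R:{G} ∩→ {G}; cost 0
[col 2] JNRTUX: children JX:{C,G}, NRTU:{G} ∩→ {G}; cost 0
per-site changes: [3, 3, 3]; total = 9

A,C,T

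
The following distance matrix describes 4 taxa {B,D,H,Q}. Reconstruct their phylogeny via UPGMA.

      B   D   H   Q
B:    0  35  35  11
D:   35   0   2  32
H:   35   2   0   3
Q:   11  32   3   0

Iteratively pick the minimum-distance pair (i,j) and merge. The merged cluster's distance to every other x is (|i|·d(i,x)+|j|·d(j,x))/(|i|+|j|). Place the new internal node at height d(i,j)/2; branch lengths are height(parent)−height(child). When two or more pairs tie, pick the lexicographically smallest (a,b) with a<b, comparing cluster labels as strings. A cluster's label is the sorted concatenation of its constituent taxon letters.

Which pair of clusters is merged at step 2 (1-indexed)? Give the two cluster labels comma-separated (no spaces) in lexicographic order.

B,Q

1. join D+H (d=2) ⇒ DH; edges |D|=1, |H|=1
  updated: d(B,DH)=35, d(DH,Q)=35/2
2. join B+Q (d=11) ⇒ BQ; edges |B|=11/2, |Q|=11/2
  updated: d(BQ,DH)=105/4
3. join BQ+DH (d=105/4) ⇒ BDHQ; edges |BQ|=61/8, |DH|=97/8
final tree: ((B:11/2,Q:11/2):61/8,(D:1,H:1):97/8)
total length: 131/4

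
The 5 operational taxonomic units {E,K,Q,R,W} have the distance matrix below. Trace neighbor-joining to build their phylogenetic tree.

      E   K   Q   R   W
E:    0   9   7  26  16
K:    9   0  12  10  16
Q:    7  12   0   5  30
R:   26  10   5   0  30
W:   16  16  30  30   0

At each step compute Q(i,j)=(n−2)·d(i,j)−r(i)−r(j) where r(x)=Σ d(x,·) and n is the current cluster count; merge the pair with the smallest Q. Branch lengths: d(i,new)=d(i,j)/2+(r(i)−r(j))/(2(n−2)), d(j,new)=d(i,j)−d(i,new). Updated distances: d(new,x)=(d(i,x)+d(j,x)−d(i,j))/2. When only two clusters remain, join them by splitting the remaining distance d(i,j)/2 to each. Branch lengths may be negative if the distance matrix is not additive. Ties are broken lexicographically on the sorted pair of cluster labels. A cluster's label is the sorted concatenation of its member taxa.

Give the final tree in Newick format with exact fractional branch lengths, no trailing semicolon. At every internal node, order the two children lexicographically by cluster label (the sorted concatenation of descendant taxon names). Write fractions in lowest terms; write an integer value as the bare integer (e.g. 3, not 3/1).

1. join Q+R (d=5, Q=-110) ⇒ QR; edges |Q|=-1/3, |R|=16/3
  updated: d(E,QR)=14, d(K,QR)=17/2, d(QR,W)=55/2
2. join E+W (d=16, Q=-133/2) ⇒ EW; edges |E|=23/8, |W|=105/8
  updated: d(EW,K)=9/2, d(EW,QR)=51/4
3. join EW+K (d=9/2, Q=-103/4) ⇒ EKW; edges |EW|=35/8, |K|=1/8
  updated: d(EKW,QR)=67/8
4. join EKW+QR (d=67/8) ⇒ EKQRW; edges |EKW|=67/16, |QR|=67/16
final tree: (((E:23/8,W:105/8):35/8,K:1/8):67/16,(Q:-1/3,R:16/3):67/16)
total length: 271/8

(((E:23/8,W:105/8):35/8,K:1/8):67/16,(Q:-1/3,R:16/3):67/16)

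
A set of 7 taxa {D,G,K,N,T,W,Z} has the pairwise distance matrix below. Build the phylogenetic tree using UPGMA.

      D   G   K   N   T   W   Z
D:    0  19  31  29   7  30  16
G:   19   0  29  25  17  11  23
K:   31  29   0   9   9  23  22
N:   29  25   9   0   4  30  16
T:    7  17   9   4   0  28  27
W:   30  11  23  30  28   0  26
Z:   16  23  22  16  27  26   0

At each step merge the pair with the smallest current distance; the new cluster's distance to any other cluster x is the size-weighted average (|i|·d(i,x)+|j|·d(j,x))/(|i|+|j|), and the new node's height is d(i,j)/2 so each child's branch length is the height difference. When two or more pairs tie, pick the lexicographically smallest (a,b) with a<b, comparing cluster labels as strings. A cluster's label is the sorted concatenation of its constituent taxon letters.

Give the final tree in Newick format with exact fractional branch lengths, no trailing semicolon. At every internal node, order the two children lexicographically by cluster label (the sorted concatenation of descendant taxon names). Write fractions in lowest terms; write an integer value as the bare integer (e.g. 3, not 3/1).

step 1: merge (N,T) at d=4; branch lengths N→2, T→2; new cluster NT
  updated: d(D,NT)=18, d(G,NT)=21, d(K,NT)=9, d(NT,W)=29, d(NT,Z)=43/2
step 2: merge (K,NT) at d=9; branch lengths K→9/2, NT→5/2; new cluster KNT
  updated: d(D,KNT)=67/3, d(G,KNT)=71/3, d(KNT,W)=27, d(KNT,Z)=65/3
step 3: merge (G,W) at d=11; branch lengths G→11/2, W→11/2; new cluster GW
  updated: d(D,GW)=49/2, d(GW,KNT)=76/3, d(GW,Z)=49/2
step 4: merge (D,Z) at d=16; branch lengths D→8, Z→8; new cluster DZ
  updated: d(DZ,GW)=49/2, d(DZ,KNT)=22
step 5: merge (DZ,KNT) at d=22; branch lengths DZ→3, KNT→13/2; new cluster DKNTZ
  updated: d(DKNTZ,GW)=25
step 6: merge (DKNTZ,GW) at d=25; branch lengths DKNTZ→3/2, GW→7; new cluster DGKNTWZ
final tree: (((D:8,Z:8):3,(K:9/2,(N:2,T:2):5/2):13/2):3/2,(G:11/2,W:11/2):7)
total length: 56

(((D:8,Z:8):3,(K:9/2,(N:2,T:2):5/2):13/2):3/2,(G:11/2,W:11/2):7)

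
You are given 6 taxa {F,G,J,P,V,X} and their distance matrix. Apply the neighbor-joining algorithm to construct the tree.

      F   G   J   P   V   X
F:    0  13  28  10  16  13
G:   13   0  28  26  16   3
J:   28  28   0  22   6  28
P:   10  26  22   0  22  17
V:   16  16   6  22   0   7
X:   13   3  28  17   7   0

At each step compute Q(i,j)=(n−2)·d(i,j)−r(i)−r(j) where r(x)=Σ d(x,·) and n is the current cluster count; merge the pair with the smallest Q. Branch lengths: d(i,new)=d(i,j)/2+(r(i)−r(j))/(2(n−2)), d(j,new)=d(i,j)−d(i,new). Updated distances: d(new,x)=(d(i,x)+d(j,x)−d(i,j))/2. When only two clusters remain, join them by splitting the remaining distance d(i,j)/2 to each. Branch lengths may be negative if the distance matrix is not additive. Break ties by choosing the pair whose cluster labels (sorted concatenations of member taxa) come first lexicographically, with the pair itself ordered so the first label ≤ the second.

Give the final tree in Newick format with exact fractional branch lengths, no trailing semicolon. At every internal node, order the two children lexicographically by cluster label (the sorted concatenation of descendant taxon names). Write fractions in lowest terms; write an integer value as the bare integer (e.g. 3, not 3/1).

1. join J+V (d=6, Q=-155) ⇒ JV; edges |J|=69/8, |V|=-21/8
  updated: d(F,JV)=19, d(G,JV)=19, d(JV,P)=19, d(JV,X)=29/2
2. join G+X (d=3, Q=-199/2) ⇒ GX; edges |G|=15/4, |X|=-3/4
  updated: d(F,GX)=23/2, d(GX,JV)=61/4, d(GX,P)=20
3. join F+P (d=10, Q=-139/2) ⇒ FP; edges |F|=23/8, |P|=57/8
  updated: d(FP,GX)=43/4, d(FP,JV)=14
4. join FP+GX (d=43/4, Q=-40) ⇒ FGPX; edges |FP|=19/4, |GX|=6
  updated: d(FGPX,JV)=37/4
5. join FGPX+JV (d=37/4) ⇒ FGJPVX; edges |FGPX|=37/8, |JV|=37/8
final tree: (((F:23/8,P:57/8):19/4,(G:15/4,X:-3/4):6):37/8,(J:69/8,V:-21/8):37/8)
total length: 39

(((F:23/8,P:57/8):19/4,(G:15/4,X:-3/4):6):37/8,(J:69/8,V:-21/8):37/8)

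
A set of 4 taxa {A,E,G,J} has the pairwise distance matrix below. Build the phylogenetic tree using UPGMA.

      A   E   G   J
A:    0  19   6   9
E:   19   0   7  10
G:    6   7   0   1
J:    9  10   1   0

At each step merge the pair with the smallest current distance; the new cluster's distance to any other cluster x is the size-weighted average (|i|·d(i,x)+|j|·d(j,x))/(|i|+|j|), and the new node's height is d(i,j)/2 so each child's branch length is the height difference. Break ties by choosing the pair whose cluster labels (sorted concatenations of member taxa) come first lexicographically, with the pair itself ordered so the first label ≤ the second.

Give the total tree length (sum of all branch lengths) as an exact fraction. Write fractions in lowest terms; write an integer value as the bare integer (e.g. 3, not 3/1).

65/4

1. join G+J (d=1) ⇒ GJ; edges |G|=1/2, |J|=1/2
  updated: d(A,GJ)=15/2, d(E,GJ)=17/2
2. join A+GJ (d=15/2) ⇒ AGJ; edges |A|=15/4, |GJ|=13/4
  updated: d(AGJ,E)=12
3. join AGJ+E (d=12) ⇒ AEGJ; edges |AGJ|=9/4, |E|=6
final tree: ((A:15/4,(G:1/2,J:1/2):13/4):9/4,E:6)
total length: 65/4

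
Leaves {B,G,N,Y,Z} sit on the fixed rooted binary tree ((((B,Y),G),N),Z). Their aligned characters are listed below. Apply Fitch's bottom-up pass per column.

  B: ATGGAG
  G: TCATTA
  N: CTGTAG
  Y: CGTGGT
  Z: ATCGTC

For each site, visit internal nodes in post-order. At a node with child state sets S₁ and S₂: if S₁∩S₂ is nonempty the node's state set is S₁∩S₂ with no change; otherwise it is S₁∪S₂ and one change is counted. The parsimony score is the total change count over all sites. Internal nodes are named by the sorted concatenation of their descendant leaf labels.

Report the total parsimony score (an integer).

16

site 0, node BY: B={A} ∪ Y={C} → {A,C} (+1)
site 0, node BGY: BY={A,C} ∪ G={T} → {A,C,T} (+1)
site 0, node BGNY: BGY={A,C,T} ∩ N={C} → {C} (+0)
site 0, node BGNYZ: BGNY={C} ∪ Z={A} → {A,C} (+1)
site 1, node BY: B={T} ∪ Y={G} → {G,T} (+1)
site 1, node BGY: BY={G,T} ∪ G={C} → {C,G,T} (+1)
site 1, node BGNY: BGY={C,G,T} ∩ N={T} → {T} (+0)
site 1, node BGNYZ: BGNY={T} ∩ Z={T} → {T} (+0)
site 2, node BY: B={G} ∪ Y={T} → {G,T} (+1)
site 2, node BGY: BY={G,T} ∪ G={A} → {A,G,T} (+1)
site 2, node BGNY: BGY={A,G,T} ∩ N={G} → {G} (+0)
site 2, node BGNYZ: BGNY={G} ∪ Z={C} → {C,G} (+1)
site 3, node BY: B={G} ∩ Y={G} → {G} (+0)
site 3, node BGY: BY={G} ∪ G={T} → {G,T} (+1)
site 3, node BGNY: BGY={G,T} ∩ N={T} → {T} (+0)
site 3, node BGNYZ: BGNY={T} ∪ Z={G} → {G,T} (+1)
site 4, node BY: B={A} ∪ Y={G} → {A,G} (+1)
site 4, node BGY: BY={A,G} ∪ G={T} → {A,G,T} (+1)
site 4, node BGNY: BGY={A,G,T} ∩ N={A} → {A} (+0)
site 4, node BGNYZ: BGNY={A} ∪ Z={T} → {A,T} (+1)
site 5, node BY: B={G} ∪ Y={T} → {G,T} (+1)
site 5, node BGY: BY={G,T} ∪ G={A} → {A,G,T} (+1)
site 5, node BGNY: BGY={A,G,T} ∩ N={G} → {G} (+0)
site 5, node BGNYZ: BGNY={G} ∪ Z={C} → {C,G} (+1)
per-site changes: [3, 2, 3, 2, 3, 3]; total = 16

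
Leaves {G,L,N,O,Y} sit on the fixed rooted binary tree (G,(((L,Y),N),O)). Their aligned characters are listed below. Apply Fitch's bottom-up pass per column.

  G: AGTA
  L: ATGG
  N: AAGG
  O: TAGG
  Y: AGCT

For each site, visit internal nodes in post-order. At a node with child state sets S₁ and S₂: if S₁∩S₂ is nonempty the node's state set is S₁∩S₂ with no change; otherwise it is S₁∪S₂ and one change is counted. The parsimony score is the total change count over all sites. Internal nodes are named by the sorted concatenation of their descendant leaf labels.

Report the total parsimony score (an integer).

8

site 0, node LY: L={A} ∩ Y={A} → {A} (+0)
site 0, node LNY: LY={A} ∩ N={A} → {A} (+0)
site 0, node LNOY: LNY={A} ∪ O={T} → {A,T} (+1)
site 0, node GLNOY: G={A} ∩ LNOY={A,T} → {A} (+0)
site 1, node LY: L={T} ∪ Y={G} → {G,T} (+1)
site 1, node LNY: LY={G,T} ∪ N={A} → {A,G,T} (+1)
site 1, node LNOY: LNY={A,G,T} ∩ O={A} → {A} (+0)
site 1, node GLNOY: G={G} ∪ LNOY={A} → {A,G} (+1)
site 2, node LY: L={G} ∪ Y={C} → {C,G} (+1)
site 2, node LNY: LY={C,G} ∩ N={G} → {G} (+0)
site 2, node LNOY: LNY={G} ∩ O={G} → {G} (+0)
site 2, node GLNOY: G={T} ∪ LNOY={G} → {G,T} (+1)
site 3, node LY: L={G} ∪ Y={T} → {G,T} (+1)
site 3, node LNY: LY={G,T} ∩ N={G} → {G} (+0)
site 3, node LNOY: LNY={G} ∩ O={G} → {G} (+0)
site 3, node GLNOY: G={A} ∪ LNOY={G} → {A,G} (+1)
per-site changes: [1, 3, 2, 2]; total = 8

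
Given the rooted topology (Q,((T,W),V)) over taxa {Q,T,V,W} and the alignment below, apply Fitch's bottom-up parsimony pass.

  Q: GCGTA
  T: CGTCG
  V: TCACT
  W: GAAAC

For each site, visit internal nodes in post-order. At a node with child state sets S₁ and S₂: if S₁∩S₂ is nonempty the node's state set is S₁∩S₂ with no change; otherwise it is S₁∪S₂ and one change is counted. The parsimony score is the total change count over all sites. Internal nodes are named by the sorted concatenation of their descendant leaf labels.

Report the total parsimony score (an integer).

site 0, node TW: T={C} ∪ W={G} → {C,G} (+1)
site 0, node TVW: TW={C,G} ∪ V={T} → {C,G,T} (+1)
site 0, node QTVW: Q={G} ∩ TVW={C,G,T} → {G} (+0)
site 1, node TW: T={G} ∪ W={A} → {A,G} (+1)
site 1, node TVW: TW={A,G} ∪ V={C} → {A,C,G} (+1)
site 1, node QTVW: Q={C} ∩ TVW={A,C,G} → {C} (+0)
site 2, node TW: T={T} ∪ W={A} → {A,T} (+1)
site 2, node TVW: TW={A,T} ∩ V={A} → {A} (+0)
site 2, node QTVW: Q={G} ∪ TVW={A} → {A,G} (+1)
site 3, node TW: T={C} ∪ W={A} → {A,C} (+1)
site 3, node TVW: TW={A,C} ∩ V={C} → {C} (+0)
site 3, node QTVW: Q={T} ∪ TVW={C} → {C,T} (+1)
site 4, node TW: T={G} ∪ W={C} → {C,G} (+1)
site 4, node TVW: TW={C,G} ∪ V={T} → {C,G,T} (+1)
site 4, node QTVW: Q={A} ∪ TVW={C,G,T} → {A,C,G,T} (+1)
per-site changes: [2, 2, 2, 2, 3]; total = 11

11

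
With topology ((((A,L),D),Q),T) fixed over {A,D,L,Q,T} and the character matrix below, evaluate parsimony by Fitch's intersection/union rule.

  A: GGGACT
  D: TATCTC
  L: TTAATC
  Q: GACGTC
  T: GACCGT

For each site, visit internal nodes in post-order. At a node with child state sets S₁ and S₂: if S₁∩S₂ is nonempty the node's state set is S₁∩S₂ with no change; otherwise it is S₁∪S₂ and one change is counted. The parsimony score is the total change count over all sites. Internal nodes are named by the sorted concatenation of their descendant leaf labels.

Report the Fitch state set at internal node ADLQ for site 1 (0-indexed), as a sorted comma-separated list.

site 0, node AL: A={G} ∪ L={T} → {G,T} (+1)
site 0, node ADL: AL={G,T} ∩ D={T} → {T} (+0)
site 0, node ADLQ: ADL={T} ∪ Q={G} → {G,T} (+1)
site 0, node ADLQT: ADLQ={G,T} ∩ T={G} → {G} (+0)
site 1, node AL: A={G} ∪ L={T} → {G,T} (+1)
site 1, node ADL: AL={G,T} ∪ D={A} → {A,G,T} (+1)
site 1, node ADLQ: ADL={A,G,T} ∩ Q={A} → {A} (+0)
site 1, node ADLQT: ADLQ={A} ∩ T={A} → {A} (+0)
site 2, node AL: A={G} ∪ L={A} → {A,G} (+1)
site 2, node ADL: AL={A,G} ∪ D={T} → {A,G,T} (+1)
site 2, node ADLQ: ADL={A,G,T} ∪ Q={C} → {A,C,G,T} (+1)
site 2, node ADLQT: ADLQ={A,C,G,T} ∩ T={C} → {C} (+0)
site 3, node AL: A={A} ∩ L={A} → {A} (+0)
site 3, node ADL: AL={A} ∪ D={C} → {A,C} (+1)
site 3, node ADLQ: ADL={A,C} ∪ Q={G} → {A,C,G} (+1)
site 3, node ADLQT: ADLQ={A,C,G} ∩ T={C} → {C} (+0)
site 4, node AL: A={C} ∪ L={T} → {C,T} (+1)
site 4, node ADL: AL={C,T} ∩ D={T} → {T} (+0)
site 4, node ADLQ: ADL={T} ∩ Q={T} → {T} (+0)
site 4, node ADLQT: ADLQ={T} ∪ T={G} → {G,T} (+1)
site 5, node AL: A={T} ∪ L={C} → {C,T} (+1)
site 5, node ADL: AL={C,T} ∩ D={C} → {C} (+0)
site 5, node ADLQ: ADL={C} ∩ Q={C} → {C} (+0)
site 5, node ADLQT: ADLQ={C} ∪ T={T} → {C,T} (+1)
per-site changes: [2, 2, 3, 2, 2, 2]; total = 13

A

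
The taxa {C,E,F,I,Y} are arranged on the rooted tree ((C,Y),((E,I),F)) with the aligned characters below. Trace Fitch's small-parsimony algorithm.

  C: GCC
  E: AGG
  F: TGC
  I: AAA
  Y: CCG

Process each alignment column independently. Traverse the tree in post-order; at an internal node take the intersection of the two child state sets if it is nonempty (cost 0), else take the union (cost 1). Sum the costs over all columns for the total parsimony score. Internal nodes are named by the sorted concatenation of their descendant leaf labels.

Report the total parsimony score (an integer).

8

[col 0] CY: children C:{G}, Y:{C} ∪→ {C,G}; cost 1
[col 0] EI: children E:{A}, I:{A} ∩→ {A}; cost 0
[col 0] EFI: children EI:{A}, F:{T} ∪→ {A,T}; cost 1
[col 0] CEFIY: children CY:{C,G}, EFI:{A,T} ∪→ {A,C,G,T}; cost 1
[col 1] CY: children C:{C}, Y:{C} ∩→ {C}; cost 0
[col 1] EI: children E:{G}, I:{A} ∪→ {A,G}; cost 1
[col 1] EFI: children EI:{A,G}, F:{G} ∩→ {G}; cost 0
[col 1] CEFIY: children CY:{C}, EFI:{G} ∪→ {C,G}; cost 1
[col 2] CY: children C:{C}, Y:{G} ∪→ {C,G}; cost 1
[col 2] EI: children E:{G}, I:{A} ∪→ {A,G}; cost 1
[col 2] EFI: children EI:{A,G}, F:{C} ∪→ {A,C,G}; cost 1
[col 2] CEFIY: children CY:{C,G}, EFI:{A,C,G} ∩→ {C,G}; cost 0
per-site changes: [3, 2, 3]; total = 8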